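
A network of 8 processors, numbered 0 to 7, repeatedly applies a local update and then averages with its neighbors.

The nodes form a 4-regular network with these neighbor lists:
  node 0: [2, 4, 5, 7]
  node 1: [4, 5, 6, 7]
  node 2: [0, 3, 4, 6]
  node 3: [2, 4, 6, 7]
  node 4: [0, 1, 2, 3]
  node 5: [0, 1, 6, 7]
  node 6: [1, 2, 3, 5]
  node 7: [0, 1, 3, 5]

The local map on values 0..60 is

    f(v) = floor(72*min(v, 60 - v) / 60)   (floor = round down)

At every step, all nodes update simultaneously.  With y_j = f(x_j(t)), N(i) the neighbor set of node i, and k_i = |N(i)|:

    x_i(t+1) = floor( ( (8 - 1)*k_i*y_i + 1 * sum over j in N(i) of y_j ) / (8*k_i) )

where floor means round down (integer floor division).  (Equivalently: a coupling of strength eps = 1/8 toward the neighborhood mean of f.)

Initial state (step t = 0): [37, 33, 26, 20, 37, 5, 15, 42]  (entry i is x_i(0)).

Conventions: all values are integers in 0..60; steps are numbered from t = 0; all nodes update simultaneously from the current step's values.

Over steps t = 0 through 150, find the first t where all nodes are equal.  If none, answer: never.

Simulating step by step:
t=0: [37, 33, 26, 20, 37, 5, 15, 42]  (not all equal)
t=1: [26, 30, 30, 24, 27, 8, 18, 21]  (not all equal)
t=2: [30, 34, 35, 28, 32, 11, 21, 25]  (not all equal)
t=3: [34, 30, 30, 32, 32, 15, 25, 29]  (not all equal)
t=4: [30, 35, 35, 33, 33, 19, 30, 33]  (not all equal)
t=5: [35, 30, 30, 32, 32, 23, 35, 31]  (not all equal)
t=6: [30, 35, 35, 33, 33, 27, 30, 33]  (not all equal)
t=7: [35, 30, 30, 32, 32, 32, 35, 32]  (not all equal)
t=8: [30, 35, 35, 33, 33, 32, 30, 33]  (not all equal)
t=9: [35, 30, 30, 32, 32, 33, 35, 32]  (not all equal)
t=10: [30, 35, 35, 33, 33, 32, 30, 32]  (not all equal)
t=11: [35, 30, 30, 32, 32, 33, 35, 32]  (not all equal)

Answer: never
Key observation: The state at step 9 reappears at step 11 — the system is in a cycle of period 2 from step 9 on.  No step 0..11 is synchronized, and the cycle repeats forever, so no step up to 150 (or ever) has all nodes equal.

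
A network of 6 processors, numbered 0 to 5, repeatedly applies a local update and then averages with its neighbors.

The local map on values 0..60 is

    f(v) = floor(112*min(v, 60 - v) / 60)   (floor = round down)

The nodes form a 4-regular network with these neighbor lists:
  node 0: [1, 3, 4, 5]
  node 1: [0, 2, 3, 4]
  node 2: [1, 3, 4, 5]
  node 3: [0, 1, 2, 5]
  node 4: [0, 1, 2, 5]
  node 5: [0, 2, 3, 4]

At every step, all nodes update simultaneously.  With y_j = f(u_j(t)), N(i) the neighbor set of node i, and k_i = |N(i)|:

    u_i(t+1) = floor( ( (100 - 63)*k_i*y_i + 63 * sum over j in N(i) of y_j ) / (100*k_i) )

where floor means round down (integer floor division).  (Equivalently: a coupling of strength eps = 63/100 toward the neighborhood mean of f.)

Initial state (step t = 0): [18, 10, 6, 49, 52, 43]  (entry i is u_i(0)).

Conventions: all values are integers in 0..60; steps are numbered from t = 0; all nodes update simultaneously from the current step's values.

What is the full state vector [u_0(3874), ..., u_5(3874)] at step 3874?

Answer: [46, 46, 46, 46, 46, 46]
Key observation: The state at step 11, [26, 26, 26, 26, 26, 26], reappears at step 17: the system is in a cycle of period 6 from step 11 on.  Therefore the state at step 3874 equals the state at step 11 + ((3874 - 11) mod 6) = 16, which is [46, 46, 46, 46, 46, 46].

Derivation:
t=0: [18, 10, 6, 49, 52, 43]
t=1: [25, 18, 17, 22, 19, 23]
t=2: [40, 36, 35, 39, 36, 39]
t=3: [39, 42, 43, 40, 42, 40]
t=4: [36, 34, 33, 35, 34, 35]
t=5: [45, 47, 48, 46, 47, 46]
t=6: [26, 24, 23, 25, 24, 25]
t=7: [46, 44, 43, 45, 44, 45]
t=8: [27, 28, 29, 28, 28, 28]
t=9: [51, 52, 52, 52, 52, 52]
t=10: [14, 14, 14, 14, 14, 14]
t=11: [26, 26, 26, 26, 26, 26]
t=12: [48, 48, 48, 48, 48, 48]
t=13: [22, 22, 22, 22, 22, 22]
t=14: [41, 41, 41, 41, 41, 41]
t=15: [35, 35, 35, 35, 35, 35]
t=16: [46, 46, 46, 46, 46, 46]
t=17: [26, 26, 26, 26, 26, 26]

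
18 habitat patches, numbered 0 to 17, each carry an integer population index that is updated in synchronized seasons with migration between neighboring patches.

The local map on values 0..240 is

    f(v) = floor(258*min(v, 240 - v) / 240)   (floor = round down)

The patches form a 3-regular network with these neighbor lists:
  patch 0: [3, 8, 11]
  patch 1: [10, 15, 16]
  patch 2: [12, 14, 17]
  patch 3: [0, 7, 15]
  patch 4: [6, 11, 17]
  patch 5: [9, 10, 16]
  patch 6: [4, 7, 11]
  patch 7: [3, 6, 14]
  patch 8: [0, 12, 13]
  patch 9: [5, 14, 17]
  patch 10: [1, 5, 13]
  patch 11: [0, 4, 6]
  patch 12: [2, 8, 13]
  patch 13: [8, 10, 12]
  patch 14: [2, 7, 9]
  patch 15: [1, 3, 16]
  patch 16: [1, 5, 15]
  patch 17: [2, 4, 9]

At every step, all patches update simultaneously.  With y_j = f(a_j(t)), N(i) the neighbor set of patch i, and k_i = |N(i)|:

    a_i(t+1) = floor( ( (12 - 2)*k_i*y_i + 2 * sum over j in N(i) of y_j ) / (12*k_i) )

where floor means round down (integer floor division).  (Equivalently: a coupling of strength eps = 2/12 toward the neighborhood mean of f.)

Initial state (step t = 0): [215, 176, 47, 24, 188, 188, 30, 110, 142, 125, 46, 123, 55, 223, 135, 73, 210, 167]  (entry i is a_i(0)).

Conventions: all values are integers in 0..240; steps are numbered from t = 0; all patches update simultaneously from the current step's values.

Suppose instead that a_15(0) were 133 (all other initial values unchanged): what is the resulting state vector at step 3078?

Answer: [124, 124, 124, 124, 124, 124, 125, 125, 124, 124, 124, 124, 124, 124, 124, 124, 124, 124]
Key observation: The state at step 18, [124, 124, 124, 124, 124, 124, 125, 125, 124, 124, 124, 124, 124, 124, 124, 124, 124, 124], reappears at step 20: the system is in a cycle of period 2 from step 18 on.  Therefore the state at step 3078 equals the state at step 18 + ((3078 - 18) mod 2) = 18, which is [124, 124, 124, 124, 124, 124, 125, 125, 124, 124, 124, 124, 124, 124, 124, 124, 124, 124].

Derivation:
t=0: [215, 176, 47, 24, 188, 188, 30, 110, 142, 125, 46, 123, 55, 223, 135, 133, 210, 167]
t=1: [35, 67, 55, 35, 58, 57, 43, 107, 93, 116, 48, 110, 58, 26, 109, 102, 39, 77]
t=2: [44, 71, 63, 45, 65, 62, 54, 106, 89, 117, 51, 106, 61, 34, 114, 99, 47, 81]
t=3: [53, 75, 71, 54, 71, 67, 64, 106, 87, 119, 54, 103, 65, 41, 118, 98, 55, 87]
t=4: [61, 79, 79, 63, 78, 73, 73, 108, 86, 122, 59, 102, 69, 48, 122, 98, 63, 93]
t=5: [69, 83, 86, 71, 85, 79, 82, 111, 87, 121, 64, 103, 74, 55, 123, 99, 70, 98]
t=6: [77, 88, 93, 79, 92, 85, 91, 115, 89, 123, 69, 105, 79, 62, 122, 101, 78, 104]
t=7: [84, 93, 100, 87, 99, 91, 99, 119, 92, 122, 75, 108, 84, 69, 124, 104, 85, 110]
t=8: [92, 98, 107, 95, 107, 97, 107, 123, 95, 123, 81, 113, 90, 76, 123, 108, 92, 117]
t=9: [99, 104, 115, 103, 115, 103, 115, 123, 100, 123, 88, 119, 96, 83, 124, 113, 99, 123]
t=10: [107, 110, 122, 111, 123, 109, 123, 124, 105, 124, 95, 125, 103, 91, 124, 119, 107, 124]
t=11: [115, 117, 124, 119, 124, 116, 124, 123, 111, 123, 103, 122, 110, 98, 124, 125, 115, 124]
t=12: [123, 123, 123, 126, 124, 123, 124, 125, 118, 124, 111, 125, 117, 106, 124, 123, 123, 124]
t=13: [124, 124, 124, 122, 123, 124, 123, 123, 125, 124, 119, 123, 124, 114, 124, 124, 125, 124]
t=14: [124, 124, 124, 125, 124, 124, 125, 125, 123, 124, 126, 124, 123, 122, 124, 124, 123, 124]
t=15: [124, 123, 124, 123, 123, 123, 123, 123, 125, 124, 122, 123, 125, 125, 123, 124, 124, 124]
t=16: [124, 124, 124, 124, 124, 124, 125, 125, 123, 124, 125, 124, 123, 123, 124, 124, 124, 124]
t=17: [124, 123, 124, 123, 123, 123, 123, 123, 124, 124, 123, 123, 124, 124, 123, 124, 124, 124]
t=18: [124, 124, 124, 124, 124, 124, 125, 125, 124, 124, 124, 124, 124, 124, 124, 124, 124, 124]
t=19: [124, 124, 124, 123, 123, 124, 123, 123, 124, 124, 124, 123, 124, 124, 123, 124, 124, 124]
t=20: [124, 124, 124, 124, 124, 124, 125, 125, 124, 124, 124, 124, 124, 124, 124, 124, 124, 124]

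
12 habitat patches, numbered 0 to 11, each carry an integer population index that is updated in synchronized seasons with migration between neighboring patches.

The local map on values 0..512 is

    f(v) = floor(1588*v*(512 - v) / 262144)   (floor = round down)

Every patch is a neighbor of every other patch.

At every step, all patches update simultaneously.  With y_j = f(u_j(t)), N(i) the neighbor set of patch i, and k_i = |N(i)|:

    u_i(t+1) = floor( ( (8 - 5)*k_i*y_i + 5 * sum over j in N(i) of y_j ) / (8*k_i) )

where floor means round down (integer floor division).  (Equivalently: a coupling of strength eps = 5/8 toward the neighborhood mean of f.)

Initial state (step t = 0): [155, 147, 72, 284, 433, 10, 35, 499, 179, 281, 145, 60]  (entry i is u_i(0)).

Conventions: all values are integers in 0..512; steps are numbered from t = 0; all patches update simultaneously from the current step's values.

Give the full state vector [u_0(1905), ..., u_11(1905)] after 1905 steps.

Simulating step by step:
t=0: [155, 147, 72, 284, 433, 10, 35, 499, 179, 281, 145, 60]
t=1: [269, 265, 223, 287, 228, 172, 194, 174, 277, 287, 264, 214]
t=2: [387, 388, 386, 386, 386, 374, 380, 375, 387, 386, 388, 384]
t=3: [295, 295, 296, 296, 296, 301, 299, 301, 295, 296, 295, 297]
t=4: [386, 386, 386, 386, 386, 385, 385, 385, 386, 386, 386, 386]
t=5: [294, 294, 294, 294, 294, 294, 294, 294, 294, 294, 294, 294]
t=6: [388, 388, 388, 388, 388, 388, 388, 388, 388, 388, 388, 388]
t=7: [291, 291, 291, 291, 291, 291, 291, 291, 291, 291, 291, 291]
t=8: [389, 389, 389, 389, 389, 389, 389, 389, 389, 389, 389, 389]
t=9: [289, 289, 289, 289, 289, 289, 289, 289, 289, 289, 289, 289]
t=10: [390, 390, 390, 390, 390, 390, 390, 390, 390, 390, 390, 390]
t=11: [288, 288, 288, 288, 288, 288, 288, 288, 288, 288, 288, 288]
t=12: [390, 390, 390, 390, 390, 390, 390, 390, 390, 390, 390, 390]

Answer: [288, 288, 288, 288, 288, 288, 288, 288, 288, 288, 288, 288]
Key observation: The state at step 10, [390, 390, 390, 390, 390, 390, 390, 390, 390, 390, 390, 390], reappears at step 12: the system is in a cycle of period 2 from step 10 on.  Therefore the state at step 1905 equals the state at step 10 + ((1905 - 10) mod 2) = 11, which is [288, 288, 288, 288, 288, 288, 288, 288, 288, 288, 288, 288].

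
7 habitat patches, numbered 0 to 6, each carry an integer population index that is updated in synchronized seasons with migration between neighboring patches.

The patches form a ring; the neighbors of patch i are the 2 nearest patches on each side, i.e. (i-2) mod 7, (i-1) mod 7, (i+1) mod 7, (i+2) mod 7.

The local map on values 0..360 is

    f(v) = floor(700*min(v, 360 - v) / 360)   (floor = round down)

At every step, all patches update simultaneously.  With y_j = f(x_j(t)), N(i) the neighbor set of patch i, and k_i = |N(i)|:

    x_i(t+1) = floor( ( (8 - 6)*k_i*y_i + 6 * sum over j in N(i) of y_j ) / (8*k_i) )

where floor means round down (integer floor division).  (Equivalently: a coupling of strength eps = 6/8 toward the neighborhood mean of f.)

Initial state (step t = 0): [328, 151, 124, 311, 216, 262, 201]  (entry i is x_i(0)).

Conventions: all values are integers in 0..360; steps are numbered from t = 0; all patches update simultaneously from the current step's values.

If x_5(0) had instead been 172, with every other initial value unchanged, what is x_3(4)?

Answer: x_3(4) = 294
Key observation: This trace re-runs the system from the modified initial state.

Derivation:
t=0: [328, 151, 124, 311, 216, 172, 201]
t=1: [236, 205, 197, 239, 253, 223, 258]
t=2: [262, 260, 263, 263, 242, 231, 240]
t=3: [209, 198, 197, 208, 218, 220, 220]
t=4: [293, 299, 300, 294, 285, 281, 284]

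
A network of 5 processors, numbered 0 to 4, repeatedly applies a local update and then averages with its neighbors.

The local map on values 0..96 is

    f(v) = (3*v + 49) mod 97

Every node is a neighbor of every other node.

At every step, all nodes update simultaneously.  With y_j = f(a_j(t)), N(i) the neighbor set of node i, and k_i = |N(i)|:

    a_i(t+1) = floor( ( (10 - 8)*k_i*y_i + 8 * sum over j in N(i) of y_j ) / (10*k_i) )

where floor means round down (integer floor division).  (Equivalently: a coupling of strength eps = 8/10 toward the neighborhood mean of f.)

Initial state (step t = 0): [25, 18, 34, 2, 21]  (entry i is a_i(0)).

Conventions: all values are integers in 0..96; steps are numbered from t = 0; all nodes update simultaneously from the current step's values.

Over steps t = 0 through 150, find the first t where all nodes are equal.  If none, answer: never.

Simulating step by step:
t=0: [25, 18, 34, 2, 21]  (not all equal)
t=1: [31, 31, 31, 31, 31]  (all equal)

Answer: 1
Key observation: Synchronization is absorbing here: once all nodes are equal they stay equal, and step 1 is the first all-equal step.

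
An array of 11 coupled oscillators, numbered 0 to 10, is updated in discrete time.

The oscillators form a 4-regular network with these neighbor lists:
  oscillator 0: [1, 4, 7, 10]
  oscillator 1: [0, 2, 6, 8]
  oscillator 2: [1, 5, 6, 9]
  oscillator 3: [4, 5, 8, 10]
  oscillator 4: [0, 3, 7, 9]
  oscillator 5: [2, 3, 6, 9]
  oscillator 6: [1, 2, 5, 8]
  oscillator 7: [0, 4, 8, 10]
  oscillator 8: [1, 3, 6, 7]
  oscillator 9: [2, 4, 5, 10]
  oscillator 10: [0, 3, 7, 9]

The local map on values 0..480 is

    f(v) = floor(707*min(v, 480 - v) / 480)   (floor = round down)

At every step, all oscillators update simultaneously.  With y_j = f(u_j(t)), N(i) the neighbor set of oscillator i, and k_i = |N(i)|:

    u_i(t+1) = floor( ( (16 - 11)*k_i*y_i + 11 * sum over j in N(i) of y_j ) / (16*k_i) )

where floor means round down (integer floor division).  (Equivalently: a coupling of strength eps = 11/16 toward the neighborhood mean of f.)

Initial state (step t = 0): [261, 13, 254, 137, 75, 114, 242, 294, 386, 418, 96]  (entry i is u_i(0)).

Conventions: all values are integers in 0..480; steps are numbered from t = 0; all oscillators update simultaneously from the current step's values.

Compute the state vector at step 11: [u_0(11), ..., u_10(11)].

Simulating step by step:
t=0: [261, 13, 254, 137, 75, 114, 242, 294, 386, 418, 96]
t=1: [193, 202, 211, 158, 186, 219, 222, 207, 188, 157, 196]
t=2: [288, 298, 299, 271, 265, 289, 308, 287, 285, 277, 270]
t=3: [290, 270, 272, 300, 300, 281, 268, 293, 280, 294, 298]
t=4: [279, 301, 299, 275, 270, 290, 304, 276, 291, 279, 271]
t=5: [295, 271, 271, 295, 301, 280, 267, 298, 279, 292, 300]
t=6: [274, 300, 300, 277, 269, 292, 304, 272, 291, 280, 269]
t=7: [299, 272, 270, 295, 303, 278, 267, 302, 280, 291, 303]
t=8: [270, 298, 301, 275, 266, 294, 305, 267, 290, 280, 266]
t=9: [304, 274, 269, 297, 307, 276, 266, 307, 282, 292, 307]
t=10: [263, 296, 302, 272, 261, 294, 305, 261, 287, 278, 261]
t=11: [312, 277, 270, 302, 314, 278, 267, 314, 287, 295, 314]

Answer: [312, 277, 270, 302, 314, 278, 267, 314, 287, 295, 314]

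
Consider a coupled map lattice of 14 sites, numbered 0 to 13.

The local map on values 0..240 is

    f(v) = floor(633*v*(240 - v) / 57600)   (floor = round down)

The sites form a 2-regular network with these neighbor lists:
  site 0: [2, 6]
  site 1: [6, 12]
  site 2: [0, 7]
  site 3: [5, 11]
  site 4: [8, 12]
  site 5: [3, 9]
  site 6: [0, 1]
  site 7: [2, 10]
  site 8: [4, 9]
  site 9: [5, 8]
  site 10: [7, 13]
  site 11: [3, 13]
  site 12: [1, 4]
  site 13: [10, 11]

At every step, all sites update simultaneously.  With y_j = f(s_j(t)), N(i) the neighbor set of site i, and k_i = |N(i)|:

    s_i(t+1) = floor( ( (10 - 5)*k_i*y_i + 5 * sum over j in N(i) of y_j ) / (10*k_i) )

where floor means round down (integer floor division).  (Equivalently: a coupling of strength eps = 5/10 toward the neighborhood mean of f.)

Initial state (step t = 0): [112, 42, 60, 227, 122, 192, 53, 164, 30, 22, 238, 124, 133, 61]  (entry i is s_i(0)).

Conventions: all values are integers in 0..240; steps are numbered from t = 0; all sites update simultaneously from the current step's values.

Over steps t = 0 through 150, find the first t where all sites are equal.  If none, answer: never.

Simulating step by step:
t=0: [112, 42, 60, 227, 122, 192, 53, 164, 30, 22, 238, 124, 133, 61]  (not all equal)
t=1: [135, 111, 132, 80, 135, 71, 116, 98, 87, 68, 66, 116, 140, 100]  (not all equal)
t=2: [156, 156, 154, 142, 152, 132, 157, 146, 143, 133, 139, 152, 154, 147]  (not all equal)
t=3: [144, 144, 146, 151, 147, 155, 143, 149, 151, 155, 152, 148, 145, 150]  (not all equal)
t=4: [151, 151, 150, 146, 149, 144, 151, 148, 147, 144, 147, 148, 150, 147]  (not all equal)
t=5: [147, 147, 148, 150, 149, 150, 147, 149, 150, 150, 149, 149, 148, 149]  (not all equal)
t=6: [149, 149, 149, 148, 148, 148, 150, 149, 148, 148, 149, 148, 149, 149]  (not all equal)
t=7: [148, 148, 149, 149, 149, 149, 148, 149, 149, 149, 149, 149, 149, 149]  (not all equal)
t=8: [149, 149, 149, 149, 149, 149, 149, 149, 149, 149, 149, 149, 149, 149]  (all equal)

Answer: 8
Key observation: Synchronization is absorbing here: once all sites are equal they stay equal, and step 8 is the first all-equal step.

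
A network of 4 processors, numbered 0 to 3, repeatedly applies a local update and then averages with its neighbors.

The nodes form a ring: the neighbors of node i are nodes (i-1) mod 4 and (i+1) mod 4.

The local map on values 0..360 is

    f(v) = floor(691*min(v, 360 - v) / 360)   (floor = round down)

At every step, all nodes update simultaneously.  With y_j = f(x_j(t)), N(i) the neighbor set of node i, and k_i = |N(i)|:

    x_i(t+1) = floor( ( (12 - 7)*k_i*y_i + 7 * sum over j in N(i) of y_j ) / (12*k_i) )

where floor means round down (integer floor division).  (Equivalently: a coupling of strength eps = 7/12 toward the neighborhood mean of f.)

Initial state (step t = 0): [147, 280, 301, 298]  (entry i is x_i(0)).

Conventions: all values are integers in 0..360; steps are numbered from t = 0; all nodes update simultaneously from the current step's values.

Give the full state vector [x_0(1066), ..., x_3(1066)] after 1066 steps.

Answer: [333, 333, 333, 333]
Key observation: The state at step 40, [97, 97, 97, 97], reappears at step 44: the system is in a cycle of period 4 from step 40 on.  Therefore the state at step 1066 equals the state at step 40 + ((1066 - 40) mod 4) = 42, which is [333, 333, 333, 333].

Derivation:
t=0: [147, 280, 301, 298]
t=1: [196, 178, 126, 164]
t=2: [321, 303, 291, 292]
t=3: [100, 105, 124, 114]
t=4: [201, 208, 221, 215]
t=5: [293, 287, 276, 282]
t=6: [137, 142, 151, 146]
t=7: [270, 274, 281, 277]
t=8: [166, 162, 157, 160]
t=9: [312, 309, 305, 308]
t=10: [95, 97, 100, 98]
t=11: [184, 186, 188, 187]
t=12: [334, 333, 331, 332]
t=13: [50, 51, 53, 52]
t=14: [96, 97, 99, 98]
t=15: [185, 186, 188, 187]
t=16: [333, 332, 331, 332]
t=17: [52, 53, 53, 53]
t=18: [100, 100, 101, 100]
t=19: [191, 191, 191, 191]
t=20: [324, 324, 324, 324]
t=21: [69, 69, 69, 69]
t=22: [132, 132, 132, 132]
t=23: [253, 253, 253, 253]
t=24: [205, 205, 205, 205]
t=25: [297, 297, 297, 297]
t=26: [120, 120, 120, 120]
t=27: [230, 230, 230, 230]
t=28: [249, 249, 249, 249]
t=29: [213, 213, 213, 213]
t=30: [282, 282, 282, 282]
t=31: [149, 149, 149, 149]
t=32: [285, 285, 285, 285]
t=33: [143, 143, 143, 143]
t=34: [274, 274, 274, 274]
t=35: [165, 165, 165, 165]
t=36: [316, 316, 316, 316]
t=37: [84, 84, 84, 84]
t=38: [161, 161, 161, 161]
t=39: [309, 309, 309, 309]
t=40: [97, 97, 97, 97]
t=41: [186, 186, 186, 186]
t=42: [333, 333, 333, 333]
t=43: [51, 51, 51, 51]
t=44: [97, 97, 97, 97]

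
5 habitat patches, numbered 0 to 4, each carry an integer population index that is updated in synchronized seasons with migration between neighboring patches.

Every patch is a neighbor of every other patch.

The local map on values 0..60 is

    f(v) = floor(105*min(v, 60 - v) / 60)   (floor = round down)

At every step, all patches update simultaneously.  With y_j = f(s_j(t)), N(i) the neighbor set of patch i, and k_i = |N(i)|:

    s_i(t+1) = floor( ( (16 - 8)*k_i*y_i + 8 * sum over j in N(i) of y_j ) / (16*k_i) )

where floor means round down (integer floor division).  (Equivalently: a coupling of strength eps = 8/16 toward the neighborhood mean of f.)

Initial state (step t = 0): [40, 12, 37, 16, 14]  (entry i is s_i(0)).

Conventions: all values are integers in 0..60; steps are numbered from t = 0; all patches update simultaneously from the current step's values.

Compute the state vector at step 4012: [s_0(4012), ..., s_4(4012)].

Simulating step by step:
t=0: [40, 12, 37, 16, 14]
t=1: [31, 26, 33, 29, 27]
t=2: [48, 46, 47, 48, 47]
t=3: [21, 22, 22, 21, 22]
t=4: [36, 37, 37, 36, 37]
t=5: [41, 40, 40, 41, 40]
t=6: [33, 34, 34, 33, 34]
t=7: [46, 45, 45, 46, 45]
t=8: [24, 25, 25, 24, 25]
t=9: [42, 42, 42, 42, 42]
t=10: [31, 31, 31, 31, 31]
t=11: [50, 50, 50, 50, 50]
t=12: [17, 17, 17, 17, 17]
t=13: [29, 29, 29, 29, 29]
t=14: [50, 50, 50, 50, 50]

Answer: [29, 29, 29, 29, 29]
Key observation: The state at step 11, [50, 50, 50, 50, 50], reappears at step 14: the system is in a cycle of period 3 from step 11 on.  Therefore the state at step 4012 equals the state at step 11 + ((4012 - 11) mod 3) = 13, which is [29, 29, 29, 29, 29].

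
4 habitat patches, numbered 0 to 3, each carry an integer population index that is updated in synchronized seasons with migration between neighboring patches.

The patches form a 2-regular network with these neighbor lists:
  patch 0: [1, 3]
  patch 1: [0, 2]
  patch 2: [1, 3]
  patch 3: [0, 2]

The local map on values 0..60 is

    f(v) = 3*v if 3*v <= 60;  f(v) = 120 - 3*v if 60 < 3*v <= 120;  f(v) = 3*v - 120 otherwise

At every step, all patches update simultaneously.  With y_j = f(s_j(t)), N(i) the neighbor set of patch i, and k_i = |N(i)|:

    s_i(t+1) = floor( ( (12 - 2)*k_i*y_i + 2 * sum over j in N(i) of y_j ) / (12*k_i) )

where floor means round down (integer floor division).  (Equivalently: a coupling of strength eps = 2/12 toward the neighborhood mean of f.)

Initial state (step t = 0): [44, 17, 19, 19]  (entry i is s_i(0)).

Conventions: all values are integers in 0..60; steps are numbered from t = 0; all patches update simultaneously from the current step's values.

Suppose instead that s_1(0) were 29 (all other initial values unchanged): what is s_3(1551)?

Simulating step by step:
t=0: [44, 29, 19, 19]
t=1: [17, 33, 55, 53]
t=2: [47, 25, 42, 40]
t=3: [21, 39, 8, 2]
t=4: [48, 9, 20, 11]
t=5: [25, 29, 55, 34]
t=6: [41, 35, 41, 22]
t=7: [8, 13, 8, 45]
t=8: [24, 36, 24, 16]
t=9: [45, 18, 45, 48]
t=10: [19, 47, 19, 22]
t=11: [53, 27, 53, 54]
t=12: [39, 39, 39, 41]
t=13: [3, 3, 3, 3]
t=14: [9, 9, 9, 9]
t=15: [27, 27, 27, 27]
t=16: [39, 39, 39, 39]
t=17: [3, 3, 3, 3]

Answer: s_3(1551) = 27
Key observation: The state at step 13, [3, 3, 3, 3], reappears at step 17: the system is in a cycle of period 4 from step 13 on.  Therefore the state at step 1551 equals the state at step 13 + ((1551 - 13) mod 4) = 15, which is [27, 27, 27, 27].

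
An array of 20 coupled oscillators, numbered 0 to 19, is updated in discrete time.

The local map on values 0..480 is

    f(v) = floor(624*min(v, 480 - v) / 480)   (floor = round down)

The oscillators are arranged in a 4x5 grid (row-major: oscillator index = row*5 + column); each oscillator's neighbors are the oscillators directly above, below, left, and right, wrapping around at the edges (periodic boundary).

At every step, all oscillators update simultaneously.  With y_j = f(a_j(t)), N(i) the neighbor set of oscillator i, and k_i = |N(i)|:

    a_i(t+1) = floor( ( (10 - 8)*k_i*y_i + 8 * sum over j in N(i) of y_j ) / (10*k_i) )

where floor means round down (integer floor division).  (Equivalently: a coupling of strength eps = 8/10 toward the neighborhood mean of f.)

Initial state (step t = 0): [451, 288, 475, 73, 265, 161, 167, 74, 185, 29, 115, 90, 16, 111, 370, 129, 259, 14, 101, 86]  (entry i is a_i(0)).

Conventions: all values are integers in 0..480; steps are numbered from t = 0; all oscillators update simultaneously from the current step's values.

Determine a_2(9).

Answer: a_2(9) = 228

Derivation:
t=0: [451, 288, 475, 73, 265, 161, 167, 74, 185, 29, 115, 90, 16, 111, 370, 129, 259, 14, 101, 86]
t=1: [188, 159, 92, 150, 111, 129, 177, 115, 122, 181, 157, 158, 79, 135, 116, 150, 167, 92, 99, 166]
t=2: [191, 203, 157, 148, 206, 216, 191, 151, 182, 170, 184, 191, 150, 142, 195, 215, 188, 137, 166, 166]
t=3: [267, 241, 206, 222, 228, 247, 247, 215, 205, 251, 259, 234, 200, 216, 222, 245, 242, 207, 196, 245]
t=4: [297, 292, 282, 274, 292, 292, 299, 274, 282, 289, 297, 292, 278, 269, 291, 296, 299, 271, 279, 289]
t=5: [241, 241, 261, 257, 248, 240, 246, 255, 262, 247, 241, 242, 263, 259, 250, 239, 246, 257, 264, 247]
t=6: [308, 302, 292, 287, 300, 307, 305, 289, 290, 299, 308, 301, 291, 286, 300, 307, 304, 287, 289, 298]
t=7: [227, 230, 244, 244, 235, 226, 232, 242, 246, 234, 227, 231, 245, 245, 236, 226, 233, 243, 247, 235]
t=8: [297, 300, 305, 304, 303, 297, 300, 305, 305, 302, 297, 300, 305, 304, 303, 298, 300, 304, 305, 302]
t=9: [234, 233, 228, 227, 231, 235, 233, 228, 228, 231, 234, 233, 228, 227, 231, 235, 233, 228, 228, 230]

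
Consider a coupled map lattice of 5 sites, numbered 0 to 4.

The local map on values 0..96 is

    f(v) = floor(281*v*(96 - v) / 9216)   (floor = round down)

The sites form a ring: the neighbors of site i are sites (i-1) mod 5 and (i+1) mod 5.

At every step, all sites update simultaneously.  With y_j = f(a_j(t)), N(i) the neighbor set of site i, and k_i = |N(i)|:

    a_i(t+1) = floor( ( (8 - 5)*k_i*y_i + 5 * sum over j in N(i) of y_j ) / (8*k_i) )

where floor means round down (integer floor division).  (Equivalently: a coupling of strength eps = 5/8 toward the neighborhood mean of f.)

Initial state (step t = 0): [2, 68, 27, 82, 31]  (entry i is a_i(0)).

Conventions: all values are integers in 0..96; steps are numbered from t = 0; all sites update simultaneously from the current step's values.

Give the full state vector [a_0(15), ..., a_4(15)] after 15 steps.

Answer: [61, 61, 61, 61, 61]

Derivation:
t=0: [2, 68, 27, 82, 31]
t=1: [39, 40, 50, 49, 35]
t=2: [66, 68, 69, 68, 67]
t=3: [59, 58, 57, 57, 59]
t=4: [66, 66, 67, 66, 66]
t=5: [60, 59, 59, 59, 60]
t=6: [65, 65, 66, 65, 65]
t=7: [61, 60, 60, 60, 61]
t=8: [65, 65, 65, 65, 65]
t=9: [61, 61, 61, 61, 61]
t=10: [65, 65, 65, 65, 65]
t=11: [61, 61, 61, 61, 61]
t=12: [65, 65, 65, 65, 65]
t=13: [61, 61, 61, 61, 61]
t=14: [65, 65, 65, 65, 65]
t=15: [61, 61, 61, 61, 61]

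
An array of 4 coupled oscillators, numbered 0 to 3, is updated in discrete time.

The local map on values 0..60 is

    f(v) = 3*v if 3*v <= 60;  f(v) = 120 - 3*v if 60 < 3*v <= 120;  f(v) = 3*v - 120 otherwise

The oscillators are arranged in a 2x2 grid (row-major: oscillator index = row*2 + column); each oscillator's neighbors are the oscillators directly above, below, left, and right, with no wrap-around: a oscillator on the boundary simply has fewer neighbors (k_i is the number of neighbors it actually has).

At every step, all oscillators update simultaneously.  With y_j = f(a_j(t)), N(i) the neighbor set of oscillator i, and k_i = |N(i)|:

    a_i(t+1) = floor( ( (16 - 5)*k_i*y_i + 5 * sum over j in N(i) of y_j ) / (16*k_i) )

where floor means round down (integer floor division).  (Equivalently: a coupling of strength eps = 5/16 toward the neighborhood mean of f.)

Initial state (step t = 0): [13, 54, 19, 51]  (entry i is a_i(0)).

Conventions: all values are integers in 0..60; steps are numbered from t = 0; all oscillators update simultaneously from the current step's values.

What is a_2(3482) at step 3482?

Simulating step by step:
t=0: [13, 54, 19, 51]
t=1: [42, 40, 50, 38]
t=2: [8, 1, 22, 8]
t=3: [25, 9, 44, 25]
t=4: [37, 32, 22, 37]
t=5: [18, 19, 39, 18]
t=6: [46, 56, 18, 46]
t=7: [28, 38, 42, 28]
t=8: [26, 15, 15, 26]
t=9: [42, 44, 44, 42]
t=10: [7, 10, 10, 7]
t=11: [23, 27, 27, 23]
t=12: [47, 42, 42, 47]
t=13: [16, 10, 10, 16]
t=14: [42, 35, 35, 42]
t=15: [8, 12, 12, 8]
t=16: [27, 32, 32, 27]
t=17: [34, 28, 28, 34]
t=18: [23, 30, 30, 23]
t=19: [44, 36, 36, 44]
t=20: [12, 12, 12, 12]
t=21: [36, 36, 36, 36]
t=22: [12, 12, 12, 12]

Answer: a_2(3482) = 12
Key observation: The state at step 20, [12, 12, 12, 12], reappears at step 22: the system is in a cycle of period 2 from step 20 on.  Therefore the state at step 3482 equals the state at step 20 + ((3482 - 20) mod 2) = 20, which is [12, 12, 12, 12].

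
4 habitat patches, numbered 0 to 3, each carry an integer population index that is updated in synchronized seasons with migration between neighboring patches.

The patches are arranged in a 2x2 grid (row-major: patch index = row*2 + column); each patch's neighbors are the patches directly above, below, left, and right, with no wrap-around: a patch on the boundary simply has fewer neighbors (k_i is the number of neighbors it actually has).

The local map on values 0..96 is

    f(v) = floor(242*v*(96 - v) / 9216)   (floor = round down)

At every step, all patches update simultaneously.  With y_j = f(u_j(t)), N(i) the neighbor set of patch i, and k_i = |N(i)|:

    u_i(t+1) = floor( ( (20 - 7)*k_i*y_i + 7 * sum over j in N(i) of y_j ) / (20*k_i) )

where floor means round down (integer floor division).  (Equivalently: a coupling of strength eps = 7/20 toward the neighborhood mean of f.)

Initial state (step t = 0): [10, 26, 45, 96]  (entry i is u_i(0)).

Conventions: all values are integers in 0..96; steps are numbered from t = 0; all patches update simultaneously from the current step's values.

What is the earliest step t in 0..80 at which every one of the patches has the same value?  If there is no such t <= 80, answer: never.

Simulating step by step:
t=0: [10, 26, 45, 96]  (not all equal)
t=1: [33, 34, 42, 18]  (not all equal)
t=2: [55, 51, 54, 43]  (not all equal)
t=3: [59, 59, 59, 59]  (all equal)

Answer: 3
Key observation: Synchronization is absorbing here: once all patches are equal they stay equal, and step 3 is the first all-equal step.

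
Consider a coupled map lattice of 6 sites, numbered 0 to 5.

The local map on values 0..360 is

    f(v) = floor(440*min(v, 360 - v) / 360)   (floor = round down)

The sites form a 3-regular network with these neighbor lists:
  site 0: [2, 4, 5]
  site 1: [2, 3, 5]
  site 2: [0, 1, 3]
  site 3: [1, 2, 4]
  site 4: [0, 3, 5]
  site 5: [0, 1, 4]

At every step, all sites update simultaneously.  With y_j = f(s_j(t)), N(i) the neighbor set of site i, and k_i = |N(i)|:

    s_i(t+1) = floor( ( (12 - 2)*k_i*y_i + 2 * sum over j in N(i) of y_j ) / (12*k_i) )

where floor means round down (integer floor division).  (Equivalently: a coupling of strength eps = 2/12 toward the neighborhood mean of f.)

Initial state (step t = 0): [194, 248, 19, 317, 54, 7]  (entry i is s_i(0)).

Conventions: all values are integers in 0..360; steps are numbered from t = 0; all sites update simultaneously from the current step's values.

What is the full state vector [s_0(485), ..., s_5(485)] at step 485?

Answer: [217, 212, 215, 214, 216, 215]
Key observation: The state at step 15, [212, 217, 215, 216, 214, 215], reappears at step 19: the system is in a cycle of period 4 from step 15 on.  Therefore the state at step 485 equals the state at step 15 + ((485 - 15) mod 4) = 17, which is [217, 212, 215, 214, 216, 215].

Derivation:
t=0: [194, 248, 19, 317, 54, 7]
t=1: [173, 117, 40, 55, 69, 29]
t=2: [185, 127, 63, 71, 87, 53]
t=3: [191, 141, 89, 90, 108, 79]
t=4: [190, 160, 117, 114, 132, 108]
t=5: [196, 185, 149, 143, 160, 141]
t=6: [197, 206, 184, 177, 192, 177]
t=7: [201, 192, 212, 213, 205, 212]
t=8: [192, 200, 182, 181, 188, 182]
t=9: [206, 198, 215, 216, 210, 214]
t=10: [186, 194, 178, 177, 182, 179]
t=11: [212, 204, 215, 215, 216, 216]
t=12: [179, 187, 177, 177, 176, 177]
t=13: [217, 211, 215, 215, 215, 215]
t=14: [174, 181, 177, 177, 176, 177]
t=15: [212, 217, 215, 216, 214, 215]
t=16: [179, 174, 176, 176, 177, 177]
t=17: [217, 212, 215, 214, 216, 215]
t=18: [174, 179, 177, 177, 176, 176]
t=19: [212, 217, 215, 216, 214, 215]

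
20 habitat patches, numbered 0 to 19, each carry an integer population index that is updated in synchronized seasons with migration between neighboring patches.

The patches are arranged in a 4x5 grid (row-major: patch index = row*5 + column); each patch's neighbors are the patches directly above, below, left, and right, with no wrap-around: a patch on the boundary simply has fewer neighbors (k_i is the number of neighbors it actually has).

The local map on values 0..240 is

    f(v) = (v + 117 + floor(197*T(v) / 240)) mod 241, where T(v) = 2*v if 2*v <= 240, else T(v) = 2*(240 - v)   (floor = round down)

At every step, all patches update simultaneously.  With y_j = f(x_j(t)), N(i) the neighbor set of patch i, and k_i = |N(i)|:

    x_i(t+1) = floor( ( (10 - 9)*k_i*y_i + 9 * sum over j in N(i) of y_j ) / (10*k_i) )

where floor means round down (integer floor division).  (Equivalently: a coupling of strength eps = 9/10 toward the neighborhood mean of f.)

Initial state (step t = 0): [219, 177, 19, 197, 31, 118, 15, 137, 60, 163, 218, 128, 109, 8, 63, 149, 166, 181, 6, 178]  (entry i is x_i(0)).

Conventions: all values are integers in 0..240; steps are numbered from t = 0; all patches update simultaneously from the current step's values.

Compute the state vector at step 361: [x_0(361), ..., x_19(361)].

Answer: [164, 164, 164, 164, 164, 164, 164, 164, 164, 164, 164, 164, 164, 164, 164, 164, 164, 164, 164, 164]
Key observation: The state at step 8, [164, 164, 164, 164, 164, 164, 164, 164, 164, 164, 164, 164, 164, 164, 164, 164, 164, 164, 164, 164], reappears at step 9: the system is in a cycle of period 1 from step 8 on.  Therefore the state at step 361 equals the state at step 8 + ((361 - 8) mod 1) = 8, which is [164, 164, 164, 164, 164, 164, 164, 164, 164, 164, 164, 164, 164, 164, 164, 164, 164, 164, 164, 164].

Derivation:
t=0: [219, 177, 19, 197, 31, 118, 15, 137, 60, 163, 218, 128, 109, 8, 63, 149, 166, 181, 6, 178]
t=1: [167, 151, 161, 134, 158, 143, 175, 135, 144, 98, 177, 156, 164, 97, 141, 149, 170, 152, 147, 93]
t=2: [174, 162, 178, 171, 159, 160, 173, 167, 160, 170, 171, 160, 164, 169, 134, 159, 170, 166, 145, 171]
t=3: [165, 157, 161, 162, 160, 159, 164, 161, 161, 171, 166, 161, 163, 171, 162, 160, 165, 166, 162, 178]
t=4: [167, 165, 166, 166, 163, 164, 166, 165, 163, 165, 166, 164, 163, 165, 159, 163, 165, 164, 160, 164]
t=5: [163, 162, 163, 164, 163, 162, 163, 164, 163, 165, 164, 163, 164, 165, 164, 163, 164, 165, 164, 166]
t=6: [165, 165, 164, 164, 164, 164, 165, 164, 164, 164, 165, 164, 164, 164, 163, 164, 164, 164, 163, 163]
t=7: [164, 164, 164, 164, 164, 164, 164, 164, 164, 164, 164, 164, 164, 164, 164, 164, 164, 164, 164, 165]
t=8: [164, 164, 164, 164, 164, 164, 164, 164, 164, 164, 164, 164, 164, 164, 164, 164, 164, 164, 164, 164]
t=9: [164, 164, 164, 164, 164, 164, 164, 164, 164, 164, 164, 164, 164, 164, 164, 164, 164, 164, 164, 164]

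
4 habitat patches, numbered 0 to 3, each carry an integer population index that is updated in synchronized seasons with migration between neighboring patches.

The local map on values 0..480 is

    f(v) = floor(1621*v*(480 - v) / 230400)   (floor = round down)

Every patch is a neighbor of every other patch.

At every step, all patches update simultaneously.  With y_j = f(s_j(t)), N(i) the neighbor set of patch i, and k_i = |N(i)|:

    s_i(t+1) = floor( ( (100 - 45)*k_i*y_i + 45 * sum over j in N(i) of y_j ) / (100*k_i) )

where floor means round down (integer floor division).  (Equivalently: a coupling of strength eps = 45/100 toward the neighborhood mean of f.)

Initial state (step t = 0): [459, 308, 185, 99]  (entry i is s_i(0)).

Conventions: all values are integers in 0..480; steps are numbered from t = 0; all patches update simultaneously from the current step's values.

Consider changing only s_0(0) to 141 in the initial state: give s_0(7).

Answer: s_0(7) = 353
Key observation: This trace re-runs the system from the modified initial state.

Derivation:
t=0: [141, 308, 185, 99]
t=1: [337, 352, 356, 309]
t=2: [336, 326, 324, 348]
t=3: [341, 346, 347, 334]
t=4: [332, 329, 328, 336]
t=5: [345, 347, 347, 343]
t=6: [326, 325, 325, 327]
t=7: [353, 353, 353, 352]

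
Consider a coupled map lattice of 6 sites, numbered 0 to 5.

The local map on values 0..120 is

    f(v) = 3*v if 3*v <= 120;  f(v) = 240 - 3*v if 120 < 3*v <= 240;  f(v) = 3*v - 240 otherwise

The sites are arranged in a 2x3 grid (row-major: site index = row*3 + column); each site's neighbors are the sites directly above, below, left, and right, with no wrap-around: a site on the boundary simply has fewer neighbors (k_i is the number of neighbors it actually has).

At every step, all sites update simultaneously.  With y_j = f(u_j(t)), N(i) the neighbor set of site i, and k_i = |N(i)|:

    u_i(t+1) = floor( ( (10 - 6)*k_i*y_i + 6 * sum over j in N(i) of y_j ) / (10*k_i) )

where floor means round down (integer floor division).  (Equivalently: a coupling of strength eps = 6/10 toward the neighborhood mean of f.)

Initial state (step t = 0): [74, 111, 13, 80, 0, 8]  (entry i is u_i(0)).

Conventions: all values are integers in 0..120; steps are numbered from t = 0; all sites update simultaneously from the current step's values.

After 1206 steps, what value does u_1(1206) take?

Answer: u_1(1206) = 33
Key observation: The state at step 38, [28, 33, 28, 28, 33, 28], reappears at step 40: the system is in a cycle of period 2 from step 38 on.  Therefore the state at step 1206 equals the state at step 38 + ((1206 - 38) mod 2) = 38, which is [28, 33, 28, 28, 33, 28].

Derivation:
t=0: [74, 111, 13, 80, 0, 8]
t=1: [35, 48, 50, 5, 23, 21]
t=2: [75, 91, 83, 58, 62, 72]
t=3: [35, 28, 20, 47, 46, 28]
t=4: [96, 87, 74, 101, 94, 82]
t=5: [44, 30, 15, 52, 34, 20]
t=6: [95, 87, 63, 96, 87, 68]
t=7: [38, 31, 37, 39, 29, 36]
t=8: [108, 99, 104, 107, 98, 102]
t=9: [75, 64, 65, 73, 62, 64]
t=10: [26, 42, 46, 29, 45, 48]
t=11: [91, 102, 103, 89, 101, 100]
t=12: [41, 59, 65, 39, 55, 63]
t=13: [100, 72, 52, 104, 76, 56]
t=14: [52, 40, 62, 50, 38, 57]
t=15: [96, 98, 78, 95, 101, 78]
t=16: [48, 45, 20, 51, 46, 23]
t=17: [96, 93, 76, 94, 93, 76]
t=18: [43, 35, 20, 42, 34, 20]
t=19: [110, 96, 73, 109, 96, 72]
t=20: [76, 51, 30, 76, 51, 30]
t=21: [34, 72, 89, 34, 72, 89]
t=22: [78, 40, 26, 78, 40, 26]
t=23: [40, 88, 90, 40, 88, 90]
t=24: [91, 44, 28, 91, 44, 28]
t=25: [55, 88, 91, 55, 88, 91]
t=26: [59, 36, 30, 59, 36, 30]
t=27: [76, 95, 95, 76, 95, 95]
t=28: [21, 38, 45, 21, 38, 45]
t=29: [78, 102, 107, 78, 102, 107]
t=30: [24, 57, 76, 24, 57, 76]
t=31: [71, 58, 29, 71, 58, 29]
t=32: [38, 62, 80, 38, 62, 80]
t=33: [96, 55, 16, 96, 55, 16]
t=34: [56, 64, 56, 56, 64, 56]
t=35: [64, 57, 64, 64, 57, 64]
t=36: [54, 60, 54, 54, 60, 54]
t=37: [72, 67, 72, 72, 67, 72]
t=38: [28, 33, 28, 28, 33, 28]
t=39: [88, 93, 88, 88, 93, 88]
t=40: [28, 33, 28, 28, 33, 28]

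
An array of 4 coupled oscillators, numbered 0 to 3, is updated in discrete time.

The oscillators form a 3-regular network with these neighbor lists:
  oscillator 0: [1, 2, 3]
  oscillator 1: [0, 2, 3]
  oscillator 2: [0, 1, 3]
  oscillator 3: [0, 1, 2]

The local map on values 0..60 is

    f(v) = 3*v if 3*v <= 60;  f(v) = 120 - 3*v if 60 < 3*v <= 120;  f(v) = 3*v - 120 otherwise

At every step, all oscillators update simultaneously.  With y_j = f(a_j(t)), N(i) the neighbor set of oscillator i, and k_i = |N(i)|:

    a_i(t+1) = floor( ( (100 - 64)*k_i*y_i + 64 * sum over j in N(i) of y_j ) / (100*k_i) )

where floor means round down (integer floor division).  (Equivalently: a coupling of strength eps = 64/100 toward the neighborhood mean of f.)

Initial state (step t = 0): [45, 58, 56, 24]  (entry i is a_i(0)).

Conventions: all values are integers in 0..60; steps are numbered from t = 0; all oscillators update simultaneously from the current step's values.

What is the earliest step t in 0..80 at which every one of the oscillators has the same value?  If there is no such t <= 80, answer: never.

Answer: 2
Key observation: Synchronization is absorbing here: once all oscillators are equal they stay equal, and step 2 is the first all-equal step.

Derivation:
t=0: [45, 58, 56, 24]  (not all equal)
t=1: [37, 43, 42, 42]  (not all equal)
t=2: [7, 7, 7, 7]  (all equal)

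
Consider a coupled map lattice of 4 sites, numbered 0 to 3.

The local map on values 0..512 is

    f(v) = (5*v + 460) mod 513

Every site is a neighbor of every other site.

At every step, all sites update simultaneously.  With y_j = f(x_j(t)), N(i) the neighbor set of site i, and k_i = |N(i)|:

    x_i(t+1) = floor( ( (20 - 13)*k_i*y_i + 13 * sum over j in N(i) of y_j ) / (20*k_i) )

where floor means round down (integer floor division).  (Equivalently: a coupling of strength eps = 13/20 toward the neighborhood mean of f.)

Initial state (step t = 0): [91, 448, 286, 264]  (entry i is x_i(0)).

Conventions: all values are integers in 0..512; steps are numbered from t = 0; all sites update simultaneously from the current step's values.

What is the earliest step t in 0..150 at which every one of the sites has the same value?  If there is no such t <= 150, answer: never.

Answer: 15
Key observation: Synchronization is absorbing here: once all sites are equal they stay equal, and step 15 is the first all-equal step.

Derivation:
t=0: [91, 448, 286, 264]  (not all equal)
t=1: [298, 262, 291, 276]  (not all equal)
t=2: [340, 316, 335, 325]  (not all equal)
t=3: [171, 223, 168, 161]  (not all equal)
t=4: [220, 186, 218, 213]  (not all equal)
t=5: [196, 242, 195, 260]  (not all equal)
t=6: [309, 272, 309, 284]  (not all equal)
t=7: [398, 374, 398, 382]  (not all equal)
t=8: [354, 338, 354, 344]  (not all equal)
t=9: [149, 139, 149, 143]  (not all equal)
t=10: [161, 155, 161, 157]  (not all equal)
t=11: [228, 224, 228, 225]  (not all equal)
t=12: [53, 50, 53, 51]  (not all equal)
t=13: [206, 204, 206, 205]  (not all equal)
t=14: [460, 459, 460, 460]  (not all equal)
t=15: [193, 193, 193, 193]  (all equal)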